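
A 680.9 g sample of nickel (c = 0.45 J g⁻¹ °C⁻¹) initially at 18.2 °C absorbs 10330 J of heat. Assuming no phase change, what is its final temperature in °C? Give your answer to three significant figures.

T_f = 51.9 °C

ΔT = q / (m c) = 10330 / (680.9 × 0.45) = 33.71 °C
T_f = 18.2 + 33.71 = 51.91 °C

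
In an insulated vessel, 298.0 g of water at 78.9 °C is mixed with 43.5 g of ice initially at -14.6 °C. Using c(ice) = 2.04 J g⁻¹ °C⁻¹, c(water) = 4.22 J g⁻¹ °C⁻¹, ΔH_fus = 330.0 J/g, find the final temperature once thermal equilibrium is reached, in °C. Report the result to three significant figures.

Heat to bring ice to 0 °C and melt it: q₁ = 43.5×2.04×14.6 + 43.5×330.0 = 15651 J
Heat the water can supply cooling to 0 °C: 298.0×4.22×78.9 = 99221.5 J > q₁, so all ice melts.
Energy balance: 298.0×4.22×(78.9 − T) = 15651 + 43.5×4.22×(T − 0)
1257.56(78.9 − T) = 15651 + 183.57 T
99221.5 − 15651 = 1441.13 T
T = 83570.5 / 1441.13 = 57.99 °C

T_f = 58.0 °C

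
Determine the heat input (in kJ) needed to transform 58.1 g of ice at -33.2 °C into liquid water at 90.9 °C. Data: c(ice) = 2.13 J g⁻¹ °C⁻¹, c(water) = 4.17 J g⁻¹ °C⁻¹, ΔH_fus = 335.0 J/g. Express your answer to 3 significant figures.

q = 45.6 kJ

q1 (heat ice -33.2→0.0 °C): 58.1 × 2.13 × 33.2 = 4109 J
q2 (melt at 0 °C): 58.1 × 335.0 = 19464 J
q3 (heat water 0.0→90.9 °C): 58.1 × 4.17 × 90.9 = 22023 J
Total: 4109 + 19464 + 22023 = 45596 J = 45.6 kJ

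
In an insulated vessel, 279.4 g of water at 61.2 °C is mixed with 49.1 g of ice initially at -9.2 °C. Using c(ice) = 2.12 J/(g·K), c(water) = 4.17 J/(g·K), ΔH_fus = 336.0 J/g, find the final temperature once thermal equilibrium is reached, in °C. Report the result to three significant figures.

T_f = 39.3 °C

Heat to bring ice to 0 °C and melt it: q₁ = 49.1×2.12×9.2 + 49.1×336.0 = 17455 J
Heat the water can supply cooling to 0 °C: 279.4×4.17×61.2 = 71304.0 J > q₁, so all ice melts.
Energy balance: 279.4×4.17×(61.2 − T) = 17455 + 49.1×4.17×(T − 0)
1165.098(61.2 − T) = 17455 + 204.747 T
71304.0 − 17455 = 1369.845 T
T = 53849.0 / 1369.845 = 39.31 °C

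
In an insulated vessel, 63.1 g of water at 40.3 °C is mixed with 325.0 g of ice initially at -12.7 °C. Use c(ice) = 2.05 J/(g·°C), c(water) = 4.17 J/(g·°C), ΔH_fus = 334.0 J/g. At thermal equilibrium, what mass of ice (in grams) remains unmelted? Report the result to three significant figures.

m_ice remaining = 319 g

Heat to warm all ice to 0 °C: 325.0×2.05×12.7 = 8461.4 J
Heat released by water cooling to 0 °C: 63.1×4.17×40.3 = 10604 J
10604 J < 8461.4 + 325.0×334.0 = 117011.4 J, so not all ice melts; final T = 0 °C.
Heat left for melting: 10604 − 8461.4 = 2142.6 J
Mass melted = 2142.6 / 334.0 = 6.415 g
Ice remaining = 325.0 − 6.415 = 318.585 g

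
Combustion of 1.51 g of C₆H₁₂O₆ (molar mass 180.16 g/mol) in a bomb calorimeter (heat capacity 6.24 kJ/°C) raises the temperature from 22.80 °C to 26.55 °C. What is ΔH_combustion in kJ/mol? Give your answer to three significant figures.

ΔT = 26.55 − 22.80 = 3.75 °C
q_cal = C_cal × ΔT = 6.24 × 3.75 = 23.4 kJ
n = 1.51 / 180.16 = 0.008381 mol
q_rxn = −q_cal = -23.4 kJ
ΔH = -23.4 / 0.008381 = -2792 kJ/mol

ΔH = -2790 kJ/mol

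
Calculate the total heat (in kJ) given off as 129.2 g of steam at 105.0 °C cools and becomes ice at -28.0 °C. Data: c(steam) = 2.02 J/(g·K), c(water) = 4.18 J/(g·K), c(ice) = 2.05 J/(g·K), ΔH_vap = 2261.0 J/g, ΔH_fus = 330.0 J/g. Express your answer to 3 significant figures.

q1 (cool steam 105.0→100 °C): 129.2 × 2.02 × 5.0 = 1305 J
q2 (condense at 100 °C): 129.2 × 2261.0 = 292121 J
q3 (cool water 100→0 °C): 129.2 × 4.18 × 100.0 = 54006 J
q4 (freeze at 0 °C): 129.2 × 330.0 = 42636 J
q5 (cool ice 0→-28.0 °C): 129.2 × 2.05 × 28.0 = 7416 J
Total: 1305 + 292121 + 54006 + 42636 + 7416 = 397484 J = 397 kJ

q = 397 kJ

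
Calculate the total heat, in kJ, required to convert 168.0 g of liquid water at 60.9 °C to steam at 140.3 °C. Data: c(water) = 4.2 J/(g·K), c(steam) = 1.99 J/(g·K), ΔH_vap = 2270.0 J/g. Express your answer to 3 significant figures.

q1 (heat water 60.9→100.0 °C): 168.0 × 4.2 × 39.1 = 27589 J
q2 (vaporize at 100 °C): 168.0 × 2270.0 = 381360 J
q3 (heat steam 100.0→140.3 °C): 168.0 × 1.99 × 40.3 = 13473 J
Total: 27589 + 381360 + 13473 = 422422 J = 422 kJ

q = 422 kJ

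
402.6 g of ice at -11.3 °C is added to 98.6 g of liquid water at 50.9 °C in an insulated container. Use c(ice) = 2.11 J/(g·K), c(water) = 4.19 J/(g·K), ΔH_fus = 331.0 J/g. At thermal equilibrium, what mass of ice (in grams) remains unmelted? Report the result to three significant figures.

m_ice remaining = 368 g

Heat to warm all ice to 0 °C: 402.6×2.11×11.3 = 9599.2 J
Heat released by water cooling to 0 °C: 98.6×4.19×50.9 = 21029 J
21029 J < 9599.2 + 402.6×331.0 = 142859.8 J, so not all ice melts; final T = 0 °C.
Heat left for melting: 21029 − 9599.2 = 11429.8 J
Mass melted = 11429.8 / 331.0 = 34.53 g
Ice remaining = 402.6 − 34.53 = 368.07 g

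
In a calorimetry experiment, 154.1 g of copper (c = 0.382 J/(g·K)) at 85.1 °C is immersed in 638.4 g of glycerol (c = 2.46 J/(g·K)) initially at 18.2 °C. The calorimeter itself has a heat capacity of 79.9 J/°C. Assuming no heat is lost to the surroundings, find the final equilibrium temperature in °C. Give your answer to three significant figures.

T_f = 20.5 °C

Heat lost by copper = heat gained by glycerol + calorimeter.
(154.1)(0.382)(85.1 − T) = [(638.4)(2.46) + 79.9](T − 18.2)
58.8662 (85.1 − T) = 1650.364 (T − 18.2)
5009.5 − 58.8662 T = 1650.364 T − 30037
35046.5 = 1709.2302 T
T = 20.50 °C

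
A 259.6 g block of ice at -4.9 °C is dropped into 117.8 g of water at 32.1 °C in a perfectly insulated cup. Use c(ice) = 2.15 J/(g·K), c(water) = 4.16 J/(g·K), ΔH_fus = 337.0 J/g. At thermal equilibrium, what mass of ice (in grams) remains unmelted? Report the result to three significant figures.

m_ice remaining = 221 g

Heat to warm all ice to 0 °C: 259.6×2.15×4.9 = 2734.9 J
Heat released by water cooling to 0 °C: 117.8×4.16×32.1 = 15731 J
15731 J < 2734.9 + 259.6×337.0 = 90220.1 J, so not all ice melts; final T = 0 °C.
Heat left for melting: 15731 − 2734.9 = 12996.1 J
Mass melted = 12996.1 / 337.0 = 38.56 g
Ice remaining = 259.6 − 38.56 = 221.04 g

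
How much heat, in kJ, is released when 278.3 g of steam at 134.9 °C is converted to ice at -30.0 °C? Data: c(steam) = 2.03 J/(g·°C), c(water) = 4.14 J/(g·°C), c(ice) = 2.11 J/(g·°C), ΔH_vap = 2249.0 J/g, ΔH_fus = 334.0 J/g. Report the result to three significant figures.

q1 (cool steam 134.9→100 °C): 278.3 × 2.03 × 34.9 = 19717 J
q2 (condense at 100 °C): 278.3 × 2249.0 = 625897 J
q3 (cool water 100→0 °C): 278.3 × 4.14 × 100.0 = 115216 J
q4 (freeze at 0 °C): 278.3 × 334.0 = 92952 J
q5 (cool ice 0→-30.0 °C): 278.3 × 2.11 × 30.0 = 17616 J
Total: 19717 + 625897 + 115216 + 92952 + 17616 = 871398 J = 871 kJ

q = 871 kJ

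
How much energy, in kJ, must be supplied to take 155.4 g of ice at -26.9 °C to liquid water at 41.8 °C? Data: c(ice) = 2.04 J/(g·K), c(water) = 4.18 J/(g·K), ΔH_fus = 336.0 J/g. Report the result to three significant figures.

q1 (heat ice -26.9→0.0 °C): 155.4 × 2.04 × 26.9 = 8528 J
q2 (melt at 0 °C): 155.4 × 336.0 = 52214 J
q3 (heat water 0.0→41.8 °C): 155.4 × 4.18 × 41.8 = 27152 J
Total: 8528 + 52214 + 27152 = 87894 J = 87.9 kJ

q = 87.9 kJ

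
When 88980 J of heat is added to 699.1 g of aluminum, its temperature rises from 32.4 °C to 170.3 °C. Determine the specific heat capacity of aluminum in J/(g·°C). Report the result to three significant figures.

c = 0.923 J/(g·°C)

c = q / (m ΔT) = 88980 / (699.1 × 137.9)
c = 88980 / 96405.89 = 0.923 J/(g·°C)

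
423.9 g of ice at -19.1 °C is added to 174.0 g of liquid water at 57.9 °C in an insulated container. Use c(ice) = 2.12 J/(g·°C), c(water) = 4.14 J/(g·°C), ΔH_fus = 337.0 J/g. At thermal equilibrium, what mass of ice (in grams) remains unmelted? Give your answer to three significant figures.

Heat to warm all ice to 0 °C: 423.9×2.12×19.1 = 17165 J
Heat released by water cooling to 0 °C: 174.0×4.14×57.9 = 41709 J
41709 J < 17165 + 423.9×337.0 = 160019.3 J, so not all ice melts; final T = 0 °C.
Heat left for melting: 41709 − 17165 = 24544 J
Mass melted = 24544 / 337.0 = 72.83 g
Ice remaining = 423.9 − 72.83 = 351.07 g

m_ice remaining = 351 g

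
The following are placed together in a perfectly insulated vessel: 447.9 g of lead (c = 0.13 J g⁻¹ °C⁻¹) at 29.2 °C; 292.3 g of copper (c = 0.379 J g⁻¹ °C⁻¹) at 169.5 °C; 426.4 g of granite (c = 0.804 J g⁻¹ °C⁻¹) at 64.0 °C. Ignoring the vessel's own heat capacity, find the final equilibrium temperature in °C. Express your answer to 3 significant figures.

T_f = 82.9 °C

Σ mᵢcᵢ(T − Tᵢ) = 0  ⇒  T = Σ mᵢcᵢTᵢ / Σ mᵢcᵢ
Σ mᵢcᵢ = 447.9×0.13 + 292.3×0.379 + 426.4×0.804 = 511.8343
Σ mᵢcᵢTᵢ = 58.227×29.2 + 110.7817×169.5 + 342.8256×64.0 = 42419
T = 42419 / 511.8343 = 82.88 °C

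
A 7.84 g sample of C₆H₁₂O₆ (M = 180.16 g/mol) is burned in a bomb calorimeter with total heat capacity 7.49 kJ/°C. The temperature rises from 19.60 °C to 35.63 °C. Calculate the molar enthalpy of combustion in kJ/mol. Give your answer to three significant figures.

ΔT = 35.63 − 19.60 = 16.03 °C
q_cal = C_cal × ΔT = 7.49 × 16.03 = 120.0647 kJ
n = 7.84 / 180.16 = 0.04352 mol
q_rxn = −q_cal = -120.0647 kJ
ΔH = -120.0647 / 0.04352 = -2759 kJ/mol

ΔH = -2760 kJ/mol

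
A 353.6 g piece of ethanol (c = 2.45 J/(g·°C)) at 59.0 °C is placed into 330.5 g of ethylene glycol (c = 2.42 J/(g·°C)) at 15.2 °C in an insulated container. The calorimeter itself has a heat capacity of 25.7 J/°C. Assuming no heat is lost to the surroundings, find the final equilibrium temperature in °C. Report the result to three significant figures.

T_f = 37.6 °C

Heat lost by ethanol = heat gained by ethylene glycol + calorimeter.
(353.6)(2.45)(59.0 − T) = [(330.5)(2.42) + 25.7](T − 15.2)
866.32 (59.0 − T) = 825.51 (T − 15.2)
51113 − 866.32 T = 825.51 T − 12548
63661 = 1691.83 T
T = 37.63 °C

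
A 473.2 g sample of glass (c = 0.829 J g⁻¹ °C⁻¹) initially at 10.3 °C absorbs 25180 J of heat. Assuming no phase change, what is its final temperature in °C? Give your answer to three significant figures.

ΔT = q / (m c) = 25180 / (473.2 × 0.829) = 64.19 °C
T_f = 10.3 + 64.19 = 74.49 °C

T_f = 74.5 °C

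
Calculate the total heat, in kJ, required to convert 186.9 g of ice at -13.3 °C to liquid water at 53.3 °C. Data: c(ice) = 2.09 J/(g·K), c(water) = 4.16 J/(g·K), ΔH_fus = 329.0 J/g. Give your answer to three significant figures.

q = 108 kJ

q1 (heat ice -13.3→0.0 °C): 186.9 × 2.09 × 13.3 = 5195 J
q2 (melt at 0 °C): 186.9 × 329.0 = 61490 J
q3 (heat water 0.0→53.3 °C): 186.9 × 4.16 × 53.3 = 41441 J
Total: 5195 + 61490 + 41441 = 108126 J = 108 kJ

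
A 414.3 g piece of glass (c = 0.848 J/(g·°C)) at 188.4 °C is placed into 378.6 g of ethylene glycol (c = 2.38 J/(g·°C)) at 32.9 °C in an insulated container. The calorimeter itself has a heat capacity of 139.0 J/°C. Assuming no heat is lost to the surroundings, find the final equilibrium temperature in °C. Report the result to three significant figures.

Heat lost by glass = heat gained by ethylene glycol + calorimeter.
(414.3)(0.848)(188.4 − T) = [(378.6)(2.38) + 139.0](T − 32.9)
351.3264 (188.4 − T) = 1040.068 (T − 32.9)
66190 − 351.3264 T = 1040.068 T − 34218
100408 = 1391.3944 T
T = 72.16 °C

T_f = 72.2 °C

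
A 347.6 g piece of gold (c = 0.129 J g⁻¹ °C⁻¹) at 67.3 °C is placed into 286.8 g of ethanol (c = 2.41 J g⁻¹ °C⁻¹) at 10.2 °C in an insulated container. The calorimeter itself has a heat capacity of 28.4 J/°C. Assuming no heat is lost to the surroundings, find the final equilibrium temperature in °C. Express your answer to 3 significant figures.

Heat lost by gold = heat gained by ethanol + calorimeter.
(347.6)(0.129)(67.3 − T) = [(286.8)(2.41) + 28.4](T − 10.2)
44.8404 (67.3 − T) = 719.588 (T − 10.2)
3017.8 − 44.8404 T = 719.588 T − 7339.8
10357.6 = 764.4284 T
T = 13.549 °C

T_f = 13.5 °C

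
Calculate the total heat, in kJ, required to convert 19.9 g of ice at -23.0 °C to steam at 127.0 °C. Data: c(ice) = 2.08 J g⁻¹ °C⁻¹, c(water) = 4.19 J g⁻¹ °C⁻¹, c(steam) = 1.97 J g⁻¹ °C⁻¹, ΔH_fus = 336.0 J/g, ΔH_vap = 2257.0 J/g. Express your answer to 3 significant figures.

q = 61.9 kJ

q1 (heat ice -23.0→0.0 °C): 19.9 × 2.08 × 23.0 = 952 J
q2 (melt at 0 °C): 19.9 × 336.0 = 6686 J
q3 (heat water 0.0→100.0 °C): 19.9 × 4.19 × 100.0 = 8338 J
q4 (vaporize at 100 °C): 19.9 × 2257.0 = 44914 J
q5 (heat steam 100.0→127.0 °C): 19.9 × 1.97 × 27.0 = 1058 J
Total: 952 + 6686 + 8338 + 44914 + 1058 = 61948 J = 61.9 kJ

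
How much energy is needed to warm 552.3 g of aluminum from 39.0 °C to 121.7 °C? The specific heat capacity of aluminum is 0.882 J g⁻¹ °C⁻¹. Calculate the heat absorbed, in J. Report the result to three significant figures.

q = 40300 J

q = m c ΔT = 552.3 × 0.882 × (121.7 − 39.0)
q = 552.3 × 0.882 × 82.7 = 40290 J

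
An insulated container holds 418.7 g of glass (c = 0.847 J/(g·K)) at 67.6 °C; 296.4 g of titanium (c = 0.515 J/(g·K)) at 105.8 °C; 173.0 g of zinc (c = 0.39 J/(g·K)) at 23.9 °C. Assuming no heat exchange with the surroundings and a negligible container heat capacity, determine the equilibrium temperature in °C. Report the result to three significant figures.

T_f = 72.6 °C

Σ mᵢcᵢ(T − Tᵢ) = 0  ⇒  T = Σ mᵢcᵢTᵢ / Σ mᵢcᵢ
Σ mᵢcᵢ = 418.7×0.847 + 296.4×0.515 + 173.0×0.39 = 574.7549
Σ mᵢcᵢTᵢ = 354.6389×67.6 + 152.646×105.8 + 67.47×23.9 = 41736
T = 41736 / 574.7549 = 72.62 °C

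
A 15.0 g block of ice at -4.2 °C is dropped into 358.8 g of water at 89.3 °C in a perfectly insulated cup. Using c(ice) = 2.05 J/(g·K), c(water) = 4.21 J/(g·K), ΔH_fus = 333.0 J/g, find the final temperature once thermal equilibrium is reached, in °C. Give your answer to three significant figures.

T_f = 82.5 °C

Heat to bring ice to 0 °C and melt it: q₁ = 15.0×2.05×4.2 + 15.0×333.0 = 5124.2 J
Heat the water can supply cooling to 0 °C: 358.8×4.21×89.3 = 134892 J > q₁, so all ice melts.
Energy balance: 358.8×4.21×(89.3 − T) = 5124.2 + 15.0×4.21×(T − 0)
1510.548(89.3 − T) = 5124.2 + 63.15 T
134892 − 5124.2 = 1573.698 T
T = 129767.8 / 1573.698 = 82.46 °C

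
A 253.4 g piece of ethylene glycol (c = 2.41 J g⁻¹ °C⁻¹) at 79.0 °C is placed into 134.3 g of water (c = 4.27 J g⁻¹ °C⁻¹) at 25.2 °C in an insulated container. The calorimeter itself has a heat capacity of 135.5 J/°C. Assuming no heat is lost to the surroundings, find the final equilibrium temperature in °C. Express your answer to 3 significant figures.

Heat lost by ethylene glycol = heat gained by water + calorimeter.
(253.4)(2.41)(79.0 − T) = [(134.3)(4.27) + 135.5](T − 25.2)
610.694 (79.0 − T) = 708.961 (T − 25.2)
48245 − 610.694 T = 708.961 T − 17866
66111 = 1319.655 T
T = 50.10 °C

T_f = 50.1 °C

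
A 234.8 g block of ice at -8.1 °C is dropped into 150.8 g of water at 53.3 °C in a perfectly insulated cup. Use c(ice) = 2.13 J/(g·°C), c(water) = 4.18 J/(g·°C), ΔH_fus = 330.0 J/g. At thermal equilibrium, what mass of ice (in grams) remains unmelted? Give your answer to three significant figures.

m_ice remaining = 145 g

Heat to warm all ice to 0 °C: 234.8×2.13×8.1 = 4051.0 J
Heat released by water cooling to 0 °C: 150.8×4.18×53.3 = 33597 J
33597 J < 4051.0 + 234.8×330.0 = 81535.0 J, so not all ice melts; final T = 0 °C.
Heat left for melting: 33597 − 4051.0 = 29546.0 J
Mass melted = 29546.0 / 330.0 = 89.53 g
Ice remaining = 234.8 − 89.53 = 145.27 g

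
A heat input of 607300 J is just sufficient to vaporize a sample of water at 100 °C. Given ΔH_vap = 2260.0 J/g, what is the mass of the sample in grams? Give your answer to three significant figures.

m = 269 g

m = q / ΔH_vap = 607300 J / 2260.0 J/g = 269 g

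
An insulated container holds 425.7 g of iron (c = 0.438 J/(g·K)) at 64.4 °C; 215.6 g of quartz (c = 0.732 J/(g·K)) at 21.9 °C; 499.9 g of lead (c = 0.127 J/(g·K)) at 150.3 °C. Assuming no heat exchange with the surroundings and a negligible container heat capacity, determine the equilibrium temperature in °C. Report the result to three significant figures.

T_f = 61.3 °C

Σ mᵢcᵢ(T − Tᵢ) = 0  ⇒  T = Σ mᵢcᵢTᵢ / Σ mᵢcᵢ
Σ mᵢcᵢ = 425.7×0.438 + 215.6×0.732 + 499.9×0.127 = 407.7631
Σ mᵢcᵢTᵢ = 186.4566×64.4 + 157.8192×21.9 + 63.4873×150.3 = 25006
T = 25006 / 407.7631 = 61.32 °C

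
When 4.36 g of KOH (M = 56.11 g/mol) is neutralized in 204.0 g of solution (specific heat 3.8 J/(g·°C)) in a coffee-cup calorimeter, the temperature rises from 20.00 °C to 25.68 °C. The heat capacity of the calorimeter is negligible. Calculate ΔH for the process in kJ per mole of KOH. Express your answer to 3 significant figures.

|ΔT| = |25.68 − 20.00| = 5.68 °C
|q_surr| = (204.0 × 3.8) × 5.68 = 775.2 × 5.68 = 4403 J
n(KOH) = 4.36 / 56.11 = 0.07770 mol
Temperature rose, so q_rxn = −|q_surr| = -4.403 kJ
ΔH = q_rxn / n = -56.67 kJ/mol

ΔH = -56.7 kJ/mol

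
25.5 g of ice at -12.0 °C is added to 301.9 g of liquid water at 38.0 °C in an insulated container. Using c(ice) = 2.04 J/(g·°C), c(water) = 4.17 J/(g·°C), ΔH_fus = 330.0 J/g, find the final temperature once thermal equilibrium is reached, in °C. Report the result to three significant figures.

Heat to bring ice to 0 °C and melt it: q₁ = 25.5×2.04×12.0 + 25.5×330.0 = 9039.2 J
Heat the water can supply cooling to 0 °C: 301.9×4.17×38.0 = 47839.1 J > q₁, so all ice melts.
Energy balance: 301.9×4.17×(38.0 − T) = 9039.2 + 25.5×4.17×(T − 0)
1258.923(38.0 − T) = 9039.2 + 106.335 T
47839.1 − 9039.2 = 1365.258 T
T = 38799.9 / 1365.258 = 28.42 °C

T_f = 28.4 °C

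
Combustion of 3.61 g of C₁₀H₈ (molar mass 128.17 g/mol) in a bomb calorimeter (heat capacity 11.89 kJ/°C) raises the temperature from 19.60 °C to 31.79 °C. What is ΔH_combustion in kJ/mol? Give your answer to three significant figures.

ΔT = 31.79 − 19.60 = 12.19 °C
q_cal = C_cal × ΔT = 11.89 × 12.19 = 144.9391 kJ
n = 3.61 / 128.17 = 0.02817 mol
q_rxn = −q_cal = -144.9391 kJ
ΔH = -144.9391 / 0.02817 = -5145 kJ/mol

ΔH = -5150 kJ/mol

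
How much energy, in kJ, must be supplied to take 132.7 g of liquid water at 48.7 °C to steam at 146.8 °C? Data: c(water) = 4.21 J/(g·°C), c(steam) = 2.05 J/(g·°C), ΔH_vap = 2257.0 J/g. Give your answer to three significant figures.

q1 (heat water 48.7→100.0 °C): 132.7 × 4.21 × 51.3 = 28660 J
q2 (vaporize at 100 °C): 132.7 × 2257.0 = 299504 J
q3 (heat steam 100.0→146.8 °C): 132.7 × 2.05 × 46.8 = 12731 J
Total: 28660 + 299504 + 12731 = 340895 J = 341 kJ

q = 341 kJ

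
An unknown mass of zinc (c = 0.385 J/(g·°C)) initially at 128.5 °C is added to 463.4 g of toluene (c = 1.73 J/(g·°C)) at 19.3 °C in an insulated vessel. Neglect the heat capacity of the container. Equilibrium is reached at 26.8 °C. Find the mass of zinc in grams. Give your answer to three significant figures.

m = 154 g

q_gained = (463.4 × 1.73) × (26.8 − 19.3) = 6013 J
q_lost = m × 0.385 × (128.5 − 26.8) = 39.1545 m
m = 6013 / 39.1545 = 154 g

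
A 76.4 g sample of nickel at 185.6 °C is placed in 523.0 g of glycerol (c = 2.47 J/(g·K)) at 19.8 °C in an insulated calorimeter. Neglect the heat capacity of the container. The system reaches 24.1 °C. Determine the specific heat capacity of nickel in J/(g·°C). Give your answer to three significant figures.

c = 0.450 J/(g·°C)

q_gained = (523.0 × 2.47) × (24.1 − 19.8) = 5555 J
q_lost = 76.4 × c × (185.6 − 24.1) = 12338.6 c
Set equal: c = 5555 / 12338.6 = 0.450 J/(g·°C)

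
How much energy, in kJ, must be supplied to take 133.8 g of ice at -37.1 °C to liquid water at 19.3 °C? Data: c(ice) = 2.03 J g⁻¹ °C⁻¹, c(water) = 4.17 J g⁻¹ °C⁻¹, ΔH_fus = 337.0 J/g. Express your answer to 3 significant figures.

q = 65.9 kJ

q1 (heat ice -37.1→0.0 °C): 133.8 × 2.03 × 37.1 = 10077 J
q2 (melt at 0 °C): 133.8 × 337.0 = 45091 J
q3 (heat water 0.0→19.3 °C): 133.8 × 4.17 × 19.3 = 10768 J
Total: 10077 + 45091 + 10768 = 65936 J = 65.9 kJ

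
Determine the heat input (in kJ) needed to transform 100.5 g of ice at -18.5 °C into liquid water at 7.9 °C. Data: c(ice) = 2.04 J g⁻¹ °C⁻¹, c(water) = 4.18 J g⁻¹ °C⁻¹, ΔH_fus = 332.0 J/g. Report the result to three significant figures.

q = 40.5 kJ

q1 (heat ice -18.5→0.0 °C): 100.5 × 2.04 × 18.5 = 3793 J
q2 (melt at 0 °C): 100.5 × 332.0 = 33366 J
q3 (heat water 0.0→7.9 °C): 100.5 × 4.18 × 7.9 = 3319 J
Total: 3793 + 33366 + 3319 = 40478 J = 40.5 kJ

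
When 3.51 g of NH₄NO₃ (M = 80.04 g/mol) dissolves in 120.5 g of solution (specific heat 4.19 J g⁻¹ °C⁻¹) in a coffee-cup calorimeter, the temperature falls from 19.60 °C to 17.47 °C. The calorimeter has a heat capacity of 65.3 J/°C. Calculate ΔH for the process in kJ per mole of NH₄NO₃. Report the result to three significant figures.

ΔH = 27.7 kJ/mol

|ΔT| = |17.47 − 19.60| = 2.13 °C
|q_surr| = (120.5 × 4.19 + 65.3) × 2.13 = 570.195 × 2.13 = 1215 J
n(NH₄NO₃) = 3.51 / 80.04 = 0.04385 mol
Temperature fell, so q_rxn = +|q_surr| = 1.215 kJ
ΔH = q_rxn / n = 27.71 kJ/mol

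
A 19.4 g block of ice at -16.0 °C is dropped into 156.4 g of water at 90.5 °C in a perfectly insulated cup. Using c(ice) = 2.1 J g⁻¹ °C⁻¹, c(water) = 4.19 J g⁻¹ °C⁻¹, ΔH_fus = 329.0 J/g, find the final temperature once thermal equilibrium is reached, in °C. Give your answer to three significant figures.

Heat to bring ice to 0 °C and melt it: q₁ = 19.4×2.1×16.0 + 19.4×329.0 = 7034.4 J
Heat the water can supply cooling to 0 °C: 156.4×4.19×90.5 = 59306.1 J > q₁, so all ice melts.
Energy balance: 156.4×4.19×(90.5 − T) = 7034.4 + 19.4×4.19×(T − 0)
655.316(90.5 − T) = 7034.4 + 81.286 T
59306.1 − 7034.4 = 736.602 T
T = 52271.7 / 736.602 = 70.96 °C

T_f = 71.0 °C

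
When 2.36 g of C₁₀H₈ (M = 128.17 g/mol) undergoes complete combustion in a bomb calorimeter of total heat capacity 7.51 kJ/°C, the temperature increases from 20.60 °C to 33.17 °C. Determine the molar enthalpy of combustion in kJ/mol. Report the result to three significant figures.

ΔH = -5130 kJ/mol

ΔT = 33.17 − 20.60 = 12.57 °C
q_cal = C_cal × ΔT = 7.51 × 12.57 = 94.4007 kJ
n = 2.36 / 128.17 = 0.01841 mol
q_rxn = −q_cal = -94.4007 kJ
ΔH = -94.4007 / 0.01841 = -5128 kJ/mol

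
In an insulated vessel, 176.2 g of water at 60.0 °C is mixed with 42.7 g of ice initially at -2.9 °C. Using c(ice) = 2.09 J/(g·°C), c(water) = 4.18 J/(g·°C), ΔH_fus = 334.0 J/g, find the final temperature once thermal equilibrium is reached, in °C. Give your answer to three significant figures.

T_f = 32.4 °C

Heat to bring ice to 0 °C and melt it: q₁ = 42.7×2.09×2.9 + 42.7×334.0 = 14521 J
Heat the water can supply cooling to 0 °C: 176.2×4.18×60.0 = 44191.0 J > q₁, so all ice melts.
Energy balance: 176.2×4.18×(60.0 − T) = 14521 + 42.7×4.18×(T − 0)
736.516(60.0 − T) = 14521 + 178.486 T
44191.0 − 14521 = 915.002 T
T = 29670.0 / 915.002 = 32.43 °C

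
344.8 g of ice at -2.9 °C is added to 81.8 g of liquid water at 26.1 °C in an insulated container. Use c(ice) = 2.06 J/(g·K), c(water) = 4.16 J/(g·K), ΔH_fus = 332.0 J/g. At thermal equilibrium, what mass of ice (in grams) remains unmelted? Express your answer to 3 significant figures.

Heat to warm all ice to 0 °C: 344.8×2.06×2.9 = 2059.8 J
Heat released by water cooling to 0 °C: 81.8×4.16×26.1 = 8881.5 J
8881.5 J < 2059.8 + 344.8×332.0 = 116533.4 J, so not all ice melts; final T = 0 °C.
Heat left for melting: 8881.5 − 2059.8 = 6821.7 J
Mass melted = 6821.7 / 332.0 = 20.55 g
Ice remaining = 344.8 − 20.55 = 324.25 g

m_ice remaining = 324 g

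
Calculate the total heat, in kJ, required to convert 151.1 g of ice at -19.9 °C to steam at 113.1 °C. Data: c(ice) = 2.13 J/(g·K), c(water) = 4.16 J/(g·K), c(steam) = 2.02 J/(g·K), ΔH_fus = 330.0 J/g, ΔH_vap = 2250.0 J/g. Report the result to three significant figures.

q1 (heat ice -19.9→0.0 °C): 151.1 × 2.13 × 19.9 = 6405 J
q2 (melt at 0 °C): 151.1 × 330.0 = 49863 J
q3 (heat water 0.0→100.0 °C): 151.1 × 4.16 × 100.0 = 62858 J
q4 (vaporize at 100 °C): 151.1 × 2250.0 = 339975 J
q5 (heat steam 100.0→113.1 °C): 151.1 × 2.02 × 13.1 = 3998 J
Total: 6405 + 49863 + 62858 + 339975 + 3998 = 463099 J = 463 kJ

q = 463 kJ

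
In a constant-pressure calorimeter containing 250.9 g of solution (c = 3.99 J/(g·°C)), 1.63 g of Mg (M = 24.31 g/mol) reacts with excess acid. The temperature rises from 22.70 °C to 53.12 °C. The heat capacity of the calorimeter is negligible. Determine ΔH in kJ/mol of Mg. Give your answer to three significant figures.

ΔH = -454 kJ/mol

|ΔT| = |53.12 − 22.70| = 30.42 °C
|q_surr| = (250.9 × 3.99) × 30.42 = 1001.091 × 30.42 = 30450 J
n(Mg) = 1.63 / 24.31 = 0.06705 mol
Temperature rose, so q_rxn = −|q_surr| = -30.45 kJ
ΔH = q_rxn / n = -454.1 kJ/mol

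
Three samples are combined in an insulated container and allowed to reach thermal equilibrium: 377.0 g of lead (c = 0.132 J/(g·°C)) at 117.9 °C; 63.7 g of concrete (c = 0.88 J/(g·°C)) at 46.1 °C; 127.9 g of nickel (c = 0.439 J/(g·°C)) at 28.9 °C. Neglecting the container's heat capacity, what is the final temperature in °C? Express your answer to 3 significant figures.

T_f = 62.2 °C

Σ mᵢcᵢ(T − Tᵢ) = 0  ⇒  T = Σ mᵢcᵢTᵢ / Σ mᵢcᵢ
Σ mᵢcᵢ = 377.0×0.132 + 63.7×0.88 + 127.9×0.439 = 161.9681
Σ mᵢcᵢTᵢ = 49.764×117.9 + 56.056×46.1 + 56.1481×28.9 = 10074
T = 10074 / 161.9681 = 62.20 °C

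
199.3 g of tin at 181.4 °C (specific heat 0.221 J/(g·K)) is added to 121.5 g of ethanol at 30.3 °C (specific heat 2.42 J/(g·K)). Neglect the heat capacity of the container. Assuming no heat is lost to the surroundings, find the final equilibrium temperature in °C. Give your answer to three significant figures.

Heat lost by tin = heat gained by ethanol.
(199.3)(0.221)(181.4 − T) = (121.5)(2.42)(T − 30.3)
44.0453 (181.4 − T) = 294.03 (T − 30.3)
7989.8 − 44.0453 T = 294.03 T − 8909.1
16898.9 = 338.0753 T
T = 49.99 °C

T_f = 50.0 °C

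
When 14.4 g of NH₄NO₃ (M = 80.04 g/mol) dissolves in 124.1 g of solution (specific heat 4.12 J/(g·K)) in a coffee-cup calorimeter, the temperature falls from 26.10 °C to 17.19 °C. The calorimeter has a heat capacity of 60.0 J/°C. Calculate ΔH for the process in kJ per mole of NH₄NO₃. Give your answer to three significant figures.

ΔH = 28.3 kJ/mol

|ΔT| = |17.19 − 26.10| = 8.91 °C
|q_surr| = (124.1 × 4.12 + 60.0) × 8.91 = 571.292 × 8.91 = 5090 J
n(NH₄NO₃) = 14.4 / 80.04 = 0.1799 mol
Temperature fell, so q_rxn = +|q_surr| = 5.090 kJ
ΔH = q_rxn / n = 28.29 kJ/mol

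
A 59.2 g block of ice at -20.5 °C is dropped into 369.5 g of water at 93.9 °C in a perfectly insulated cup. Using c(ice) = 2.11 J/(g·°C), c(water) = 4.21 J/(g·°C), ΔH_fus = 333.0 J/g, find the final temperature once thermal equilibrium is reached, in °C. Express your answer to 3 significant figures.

T_f = 68.6 °C

Heat to bring ice to 0 °C and melt it: q₁ = 59.2×2.11×20.5 + 59.2×333.0 = 22274 J
Heat the water can supply cooling to 0 °C: 369.5×4.21×93.9 = 146070 J > q₁, so all ice melts.
Energy balance: 369.5×4.21×(93.9 − T) = 22274 + 59.2×4.21×(T − 0)
1555.595(93.9 − T) = 22274 + 249.232 T
146070 − 22274 = 1804.827 T
T = 123796 / 1804.827 = 68.59 °C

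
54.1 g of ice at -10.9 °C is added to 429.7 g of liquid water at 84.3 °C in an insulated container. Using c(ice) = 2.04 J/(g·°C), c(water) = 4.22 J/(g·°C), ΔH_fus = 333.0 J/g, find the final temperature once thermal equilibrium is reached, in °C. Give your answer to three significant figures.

Heat to bring ice to 0 °C and melt it: q₁ = 54.1×2.04×10.9 + 54.1×333.0 = 19218 J
Heat the water can supply cooling to 0 °C: 429.7×4.22×84.3 = 152864 J > q₁, so all ice melts.
Energy balance: 429.7×4.22×(84.3 − T) = 19218 + 54.1×4.22×(T − 0)
1813.334(84.3 − T) = 19218 + 228.302 T
152864 − 19218 = 2041.636 T
T = 133646 / 2041.636 = 65.46 °C

T_f = 65.5 °C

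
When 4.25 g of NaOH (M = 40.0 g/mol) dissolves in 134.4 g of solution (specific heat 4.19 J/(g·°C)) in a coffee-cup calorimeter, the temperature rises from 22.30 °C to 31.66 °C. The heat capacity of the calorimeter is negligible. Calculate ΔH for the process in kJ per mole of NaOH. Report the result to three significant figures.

|ΔT| = |31.66 − 22.30| = 9.36 °C
|q_surr| = (134.4 × 4.19) × 9.36 = 563.136 × 9.36 = 5271 J
n(NaOH) = 4.25 / 40.0 = 0.1063 mol
Temperature rose, so q_rxn = −|q_surr| = -5.271 kJ
ΔH = q_rxn / n = -49.59 kJ/mol

ΔH = -49.6 kJ/mol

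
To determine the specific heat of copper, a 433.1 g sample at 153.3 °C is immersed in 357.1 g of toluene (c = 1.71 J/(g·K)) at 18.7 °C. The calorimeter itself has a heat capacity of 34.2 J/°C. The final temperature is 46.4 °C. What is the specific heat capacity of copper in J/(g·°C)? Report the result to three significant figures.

c = 0.386 J/(g·°C)

q_gained = (357.1 × 1.71 + 34.2) × (46.4 − 18.7) = 17860 J
q_lost = 433.1 × c × (153.3 − 46.4) = 46298.39 c
Set equal: c = 17860 / 46298.39 = 0.386 J/(g·°C)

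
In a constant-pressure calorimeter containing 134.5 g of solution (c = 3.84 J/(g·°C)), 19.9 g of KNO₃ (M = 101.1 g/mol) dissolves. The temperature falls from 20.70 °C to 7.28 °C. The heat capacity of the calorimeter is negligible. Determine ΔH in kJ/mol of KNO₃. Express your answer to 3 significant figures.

ΔH = 35.2 kJ/mol

|ΔT| = |7.28 − 20.70| = 13.42 °C
|q_surr| = (134.5 × 3.84) × 13.42 = 516.48 × 13.42 = 6931 J
n(KNO₃) = 19.9 / 101.1 = 0.1968 mol
Temperature fell, so q_rxn = +|q_surr| = 6.931 kJ
ΔH = q_rxn / n = 35.22 kJ/mol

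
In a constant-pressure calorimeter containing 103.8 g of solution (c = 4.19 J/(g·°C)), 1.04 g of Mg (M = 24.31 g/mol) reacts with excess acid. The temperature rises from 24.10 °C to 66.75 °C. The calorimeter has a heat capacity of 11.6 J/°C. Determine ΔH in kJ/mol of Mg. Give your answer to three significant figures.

|ΔT| = |66.75 − 24.10| = 42.65 °C
|q_surr| = (103.8 × 4.19 + 11.6) × 42.65 = 446.522 × 42.65 = 19040 J
n(Mg) = 1.04 / 24.31 = 0.04278 mol
Temperature rose, so q_rxn = −|q_surr| = -19.04 kJ
ΔH = q_rxn / n = -445.1 kJ/mol

ΔH = -445 kJ/mol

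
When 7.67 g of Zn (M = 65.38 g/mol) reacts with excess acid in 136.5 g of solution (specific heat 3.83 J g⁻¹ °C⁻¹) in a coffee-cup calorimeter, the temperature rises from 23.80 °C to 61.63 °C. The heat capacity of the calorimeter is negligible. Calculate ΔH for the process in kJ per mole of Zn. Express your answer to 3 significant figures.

|ΔT| = |61.63 − 23.80| = 37.83 °C
|q_surr| = (136.5 × 3.83) × 37.83 = 522.795 × 37.83 = 19780 J
n(Zn) = 7.67 / 65.38 = 0.1173 mol
Temperature rose, so q_rxn = −|q_surr| = -19.78 kJ
ΔH = q_rxn / n = -168.6 kJ/mol

ΔH = -169 kJ/mol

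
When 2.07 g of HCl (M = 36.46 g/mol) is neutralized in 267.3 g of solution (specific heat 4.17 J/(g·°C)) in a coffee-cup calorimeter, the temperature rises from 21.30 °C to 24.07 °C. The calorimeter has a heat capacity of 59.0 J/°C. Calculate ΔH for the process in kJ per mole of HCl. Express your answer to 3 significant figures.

ΔH = -57.3 kJ/mol

|ΔT| = |24.07 − 21.30| = 2.77 °C
|q_surr| = (267.3 × 4.17 + 59.0) × 2.77 = 1173.641 × 2.77 = 3251 J
n(HCl) = 2.07 / 36.46 = 0.05677 mol
Temperature rose, so q_rxn = −|q_surr| = -3.251 kJ
ΔH = q_rxn / n = -57.27 kJ/mol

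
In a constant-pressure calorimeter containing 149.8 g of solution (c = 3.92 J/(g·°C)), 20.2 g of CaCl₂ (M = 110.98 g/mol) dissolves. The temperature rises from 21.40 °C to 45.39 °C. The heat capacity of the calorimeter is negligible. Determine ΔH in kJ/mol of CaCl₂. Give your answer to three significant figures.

|ΔT| = |45.39 − 21.40| = 23.99 °C
|q_surr| = (149.8 × 3.92) × 23.99 = 587.216 × 23.99 = 14090 J
n(CaCl₂) = 20.2 / 110.98 = 0.1820 mol
Temperature rose, so q_rxn = −|q_surr| = -14.09 kJ
ΔH = q_rxn / n = -77.42 kJ/mol

ΔH = -77.4 kJ/mol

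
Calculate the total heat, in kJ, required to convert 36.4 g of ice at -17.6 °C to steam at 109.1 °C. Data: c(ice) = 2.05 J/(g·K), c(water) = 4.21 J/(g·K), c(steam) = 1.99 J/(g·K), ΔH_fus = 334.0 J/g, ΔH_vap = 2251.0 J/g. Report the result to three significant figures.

q = 111 kJ

q1 (heat ice -17.6→0.0 °C): 36.4 × 2.05 × 17.6 = 1313 J
q2 (melt at 0 °C): 36.4 × 334.0 = 12158 J
q3 (heat water 0.0→100.0 °C): 36.4 × 4.21 × 100.0 = 15324 J
q4 (vaporize at 100 °C): 36.4 × 2251.0 = 81936 J
q5 (heat steam 100.0→109.1 °C): 36.4 × 1.99 × 9.1 = 659 J
Total: 1313 + 12158 + 15324 + 81936 + 659 = 111390 J = 111 kJ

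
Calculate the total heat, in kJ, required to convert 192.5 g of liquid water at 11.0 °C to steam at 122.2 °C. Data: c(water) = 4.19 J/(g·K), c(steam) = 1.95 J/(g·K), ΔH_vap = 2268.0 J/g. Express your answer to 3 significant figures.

q = 517 kJ

q1 (heat water 11.0→100.0 °C): 192.5 × 4.19 × 89.0 = 71785 J
q2 (vaporize at 100 °C): 192.5 × 2268.0 = 436590 J
q3 (heat steam 100.0→122.2 °C): 192.5 × 1.95 × 22.2 = 8333 J
Total: 71785 + 436590 + 8333 = 516708 J = 517 kJ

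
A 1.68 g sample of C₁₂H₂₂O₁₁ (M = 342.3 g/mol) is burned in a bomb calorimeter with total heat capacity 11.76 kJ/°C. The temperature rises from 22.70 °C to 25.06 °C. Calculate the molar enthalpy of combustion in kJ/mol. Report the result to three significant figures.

ΔT = 25.06 − 22.70 = 2.36 °C
q_cal = C_cal × ΔT = 11.76 × 2.36 = 27.7536 kJ
n = 1.68 / 342.3 = 0.004908 mol
q_rxn = −q_cal = -27.7536 kJ
ΔH = -27.7536 / 0.004908 = -5654.8 kJ/mol

ΔH = -5650 kJ/mol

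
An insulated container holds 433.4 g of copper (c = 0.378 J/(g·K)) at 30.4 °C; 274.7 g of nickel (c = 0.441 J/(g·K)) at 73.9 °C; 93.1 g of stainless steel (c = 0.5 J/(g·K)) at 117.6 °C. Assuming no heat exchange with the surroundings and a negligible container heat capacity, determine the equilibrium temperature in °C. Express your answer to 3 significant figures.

T_f = 58.5 °C

Σ mᵢcᵢ(T − Tᵢ) = 0  ⇒  T = Σ mᵢcᵢTᵢ / Σ mᵢcᵢ
Σ mᵢcᵢ = 433.4×0.378 + 274.7×0.441 + 93.1×0.5 = 331.5179
Σ mᵢcᵢTᵢ = 163.8252×30.4 + 121.1427×73.9 + 46.55×117.6 = 19407
T = 19407 / 331.5179 = 58.54 °C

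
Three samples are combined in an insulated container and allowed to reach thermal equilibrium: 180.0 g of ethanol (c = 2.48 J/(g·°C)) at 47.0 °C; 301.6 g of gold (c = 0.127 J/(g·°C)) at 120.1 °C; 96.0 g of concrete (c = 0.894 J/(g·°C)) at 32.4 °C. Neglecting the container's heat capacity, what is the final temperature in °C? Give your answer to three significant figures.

T_f = 49.7 °C

Σ mᵢcᵢ(T − Tᵢ) = 0  ⇒  T = Σ mᵢcᵢTᵢ / Σ mᵢcᵢ
Σ mᵢcᵢ = 180.0×2.48 + 301.6×0.127 + 96.0×0.894 = 570.5272
Σ mᵢcᵢTᵢ = 446.4×47.0 + 38.3032×120.1 + 85.824×32.4 = 28362
T = 28362 / 570.5272 = 49.71 °C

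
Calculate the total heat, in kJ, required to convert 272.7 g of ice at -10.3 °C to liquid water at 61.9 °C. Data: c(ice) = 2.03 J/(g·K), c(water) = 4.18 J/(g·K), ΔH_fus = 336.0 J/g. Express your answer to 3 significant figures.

q = 168 kJ

q1 (heat ice -10.3→0.0 °C): 272.7 × 2.03 × 10.3 = 5702 J
q2 (melt at 0 °C): 272.7 × 336.0 = 91627 J
q3 (heat water 0.0→61.9 °C): 272.7 × 4.18 × 61.9 = 70559 J
Total: 5702 + 91627 + 70559 = 167888 J = 168 kJ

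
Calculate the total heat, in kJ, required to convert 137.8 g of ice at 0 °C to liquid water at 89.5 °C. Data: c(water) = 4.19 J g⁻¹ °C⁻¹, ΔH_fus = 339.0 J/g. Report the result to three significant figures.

q = 98.4 kJ

q1 (melt at 0 °C): 137.8 × 339.0 = 46714 J
q2 (heat water 0.0→89.5 °C): 137.8 × 4.19 × 89.5 = 51676 J
Total: 46714 + 51676 = 98390 J = 98.4 kJ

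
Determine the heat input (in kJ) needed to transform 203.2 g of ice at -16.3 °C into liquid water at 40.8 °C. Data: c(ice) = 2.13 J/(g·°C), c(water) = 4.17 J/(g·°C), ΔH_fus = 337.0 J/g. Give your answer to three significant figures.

q1 (heat ice -16.3→0.0 °C): 203.2 × 2.13 × 16.3 = 7055 J
q2 (melt at 0 °C): 203.2 × 337.0 = 68478 J
q3 (heat water 0.0→40.8 °C): 203.2 × 4.17 × 40.8 = 34572 J
Total: 7055 + 68478 + 34572 = 110105 J = 110 kJ

q = 110 kJ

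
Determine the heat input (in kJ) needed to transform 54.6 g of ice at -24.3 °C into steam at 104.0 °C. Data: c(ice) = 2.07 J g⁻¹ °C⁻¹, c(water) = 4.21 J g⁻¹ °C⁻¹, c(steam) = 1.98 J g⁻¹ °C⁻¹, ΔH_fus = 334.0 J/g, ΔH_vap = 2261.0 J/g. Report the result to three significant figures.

q = 168 kJ

q1 (heat ice -24.3→0.0 °C): 54.6 × 2.07 × 24.3 = 2746 J
q2 (melt at 0 °C): 54.6 × 334.0 = 18236 J
q3 (heat water 0.0→100.0 °C): 54.6 × 4.21 × 100.0 = 22987 J
q4 (vaporize at 100 °C): 54.6 × 2261.0 = 123451 J
q5 (heat steam 100.0→104.0 °C): 54.6 × 1.98 × 4.0 = 432 J
Total: 2746 + 18236 + 22987 + 123451 + 432 = 167852 J = 168 kJ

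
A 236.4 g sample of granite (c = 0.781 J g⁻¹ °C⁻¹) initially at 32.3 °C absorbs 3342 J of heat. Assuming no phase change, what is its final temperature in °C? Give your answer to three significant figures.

ΔT = q / (m c) = 3342 / (236.4 × 0.781) = 18.10 °C
T_f = 32.3 + 18.10 = 50.40 °C

T_f = 50.4 °C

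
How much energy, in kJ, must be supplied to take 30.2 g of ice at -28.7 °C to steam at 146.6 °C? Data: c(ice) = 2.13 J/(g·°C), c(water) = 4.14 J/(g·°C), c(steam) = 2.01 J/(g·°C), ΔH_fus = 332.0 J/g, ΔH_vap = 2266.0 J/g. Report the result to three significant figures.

q = 95.6 kJ

q1 (heat ice -28.7→0.0 °C): 30.2 × 2.13 × 28.7 = 1846 J
q2 (melt at 0 °C): 30.2 × 332.0 = 10026 J
q3 (heat water 0.0→100.0 °C): 30.2 × 4.14 × 100.0 = 12503 J
q4 (vaporize at 100 °C): 30.2 × 2266.0 = 68433 J
q5 (heat steam 100.0→146.6 °C): 30.2 × 2.01 × 46.6 = 2829 J
Total: 1846 + 10026 + 12503 + 68433 + 2829 = 95637 J = 95.6 kJ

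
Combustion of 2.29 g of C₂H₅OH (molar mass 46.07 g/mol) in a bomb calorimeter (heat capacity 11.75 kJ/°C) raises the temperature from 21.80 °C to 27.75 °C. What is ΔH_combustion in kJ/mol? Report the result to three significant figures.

ΔH = -1410 kJ/mol

ΔT = 27.75 − 21.80 = 5.95 °C
q_cal = C_cal × ΔT = 11.75 × 5.95 = 69.9125 kJ
n = 2.29 / 46.07 = 0.04971 mol
q_rxn = −q_cal = -69.9125 kJ
ΔH = -69.9125 / 0.04971 = -1406 kJ/mol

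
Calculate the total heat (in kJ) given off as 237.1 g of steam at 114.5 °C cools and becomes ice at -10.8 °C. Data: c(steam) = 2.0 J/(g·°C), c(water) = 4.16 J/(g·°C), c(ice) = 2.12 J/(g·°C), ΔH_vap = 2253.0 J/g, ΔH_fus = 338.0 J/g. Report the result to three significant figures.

q = 725 kJ

q1 (cool steam 114.5→100 °C): 237.1 × 2.0 × 14.5 = 6876 J
q2 (condense at 100 °C): 237.1 × 2253.0 = 534186 J
q3 (cool water 100→0 °C): 237.1 × 4.16 × 100.0 = 98634 J
q4 (freeze at 0 °C): 237.1 × 338.0 = 80140 J
q5 (cool ice 0→-10.8 °C): 237.1 × 2.12 × 10.8 = 5429 J
Total: 6876 + 534186 + 98634 + 80140 + 5429 = 725265 J = 725 kJ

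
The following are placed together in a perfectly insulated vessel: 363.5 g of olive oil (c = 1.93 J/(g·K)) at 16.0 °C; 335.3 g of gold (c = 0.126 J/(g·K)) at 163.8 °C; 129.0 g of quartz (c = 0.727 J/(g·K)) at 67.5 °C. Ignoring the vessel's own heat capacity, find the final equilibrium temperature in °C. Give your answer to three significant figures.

T_f = 29.2 °C

Σ mᵢcᵢ(T − Tᵢ) = 0  ⇒  T = Σ mᵢcᵢTᵢ / Σ mᵢcᵢ
Σ mᵢcᵢ = 363.5×1.93 + 335.3×0.126 + 129.0×0.727 = 837.5858
Σ mᵢcᵢTᵢ = 701.555×16.0 + 42.2478×163.8 + 93.783×67.5 = 24475
T = 24475 / 837.5858 = 29.22 °C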